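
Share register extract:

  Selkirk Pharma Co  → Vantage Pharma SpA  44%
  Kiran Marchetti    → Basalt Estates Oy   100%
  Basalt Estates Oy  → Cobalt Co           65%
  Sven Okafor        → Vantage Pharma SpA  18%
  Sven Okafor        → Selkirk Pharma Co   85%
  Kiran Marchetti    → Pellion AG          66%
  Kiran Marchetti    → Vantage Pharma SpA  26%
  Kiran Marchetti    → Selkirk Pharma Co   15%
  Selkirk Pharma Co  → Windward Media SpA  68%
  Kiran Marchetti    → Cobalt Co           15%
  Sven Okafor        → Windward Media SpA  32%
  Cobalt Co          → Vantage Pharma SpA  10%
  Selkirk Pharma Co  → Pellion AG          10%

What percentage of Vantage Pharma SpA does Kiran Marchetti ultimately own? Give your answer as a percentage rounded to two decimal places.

40.60%

Kiran reaches Vantage along 4 paths.
Direct stake: 26% = 26%.
Via Selkirk: 15% × 44% = 6.6%.
Via Cobalt: 15% × 10% = 1.5%.
Via Basalt → Cobalt: 100% × 65% × 10% = 6.5%.
Total: 26% + 6.6% + 1.5% + 6.5% = 40.6%.
Rounded: 40.60%.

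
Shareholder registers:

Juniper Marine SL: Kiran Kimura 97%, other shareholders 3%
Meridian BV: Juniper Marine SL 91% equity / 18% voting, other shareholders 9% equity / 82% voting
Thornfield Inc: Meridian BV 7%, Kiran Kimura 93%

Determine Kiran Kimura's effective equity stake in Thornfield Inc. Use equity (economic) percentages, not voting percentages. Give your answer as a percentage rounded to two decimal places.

Kiran reaches Thornfield along 2 paths.
Via Juniper → Meridian: 97% × 91% × 7% = 6.1789%.
Direct stake: 93% = 93%.
Total: 6.1789% + 93% = 99.1789%.
Rounded: 99.18%.

99.18%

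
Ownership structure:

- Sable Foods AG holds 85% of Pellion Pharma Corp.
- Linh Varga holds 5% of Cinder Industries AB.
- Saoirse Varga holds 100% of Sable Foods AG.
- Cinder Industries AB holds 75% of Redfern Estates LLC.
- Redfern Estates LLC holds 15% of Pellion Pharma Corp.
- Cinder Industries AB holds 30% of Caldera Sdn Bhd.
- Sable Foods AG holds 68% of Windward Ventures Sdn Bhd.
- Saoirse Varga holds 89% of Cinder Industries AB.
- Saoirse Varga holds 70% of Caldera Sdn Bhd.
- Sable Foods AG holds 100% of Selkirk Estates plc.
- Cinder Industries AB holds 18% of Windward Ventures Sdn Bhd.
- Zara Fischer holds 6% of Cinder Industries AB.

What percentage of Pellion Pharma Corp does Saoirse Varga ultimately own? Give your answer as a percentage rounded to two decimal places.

95.01%

Saoirse reaches Pellion along 2 paths.
Via Cinder → Redfern: 89% × 75% × 15% = 10.0125%.
Via Sable: 100% × 85% = 85%.
Total: 10.0125% + 85% = 95.0125%.
Rounded: 95.01%.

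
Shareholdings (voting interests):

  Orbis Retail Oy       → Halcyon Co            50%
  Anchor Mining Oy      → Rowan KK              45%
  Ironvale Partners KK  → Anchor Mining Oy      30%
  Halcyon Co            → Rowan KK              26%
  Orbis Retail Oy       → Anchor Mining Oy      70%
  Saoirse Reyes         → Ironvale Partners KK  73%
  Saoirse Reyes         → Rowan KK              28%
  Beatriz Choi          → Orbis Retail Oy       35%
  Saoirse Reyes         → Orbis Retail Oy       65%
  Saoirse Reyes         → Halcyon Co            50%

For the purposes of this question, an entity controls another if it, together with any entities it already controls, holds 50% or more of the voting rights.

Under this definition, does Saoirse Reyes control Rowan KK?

Yes

Saoirse holds 65% of Orbis, so Saoirse controls Orbis.
Saoirse holds 73% of Ironvale, so Saoirse controls Ironvale.
Orbis and Ironvale together hold 70% + 30% = 100% of Anchor, so Saoirse controls Anchor.
Saoirse and Orbis together hold 50% + 50% = 100% of Halcyon, so Saoirse controls Halcyon.
Anchor and Halcyon and Saoirse together hold 45% + 26% + 28% = 99% of Rowan, so Saoirse controls Rowan.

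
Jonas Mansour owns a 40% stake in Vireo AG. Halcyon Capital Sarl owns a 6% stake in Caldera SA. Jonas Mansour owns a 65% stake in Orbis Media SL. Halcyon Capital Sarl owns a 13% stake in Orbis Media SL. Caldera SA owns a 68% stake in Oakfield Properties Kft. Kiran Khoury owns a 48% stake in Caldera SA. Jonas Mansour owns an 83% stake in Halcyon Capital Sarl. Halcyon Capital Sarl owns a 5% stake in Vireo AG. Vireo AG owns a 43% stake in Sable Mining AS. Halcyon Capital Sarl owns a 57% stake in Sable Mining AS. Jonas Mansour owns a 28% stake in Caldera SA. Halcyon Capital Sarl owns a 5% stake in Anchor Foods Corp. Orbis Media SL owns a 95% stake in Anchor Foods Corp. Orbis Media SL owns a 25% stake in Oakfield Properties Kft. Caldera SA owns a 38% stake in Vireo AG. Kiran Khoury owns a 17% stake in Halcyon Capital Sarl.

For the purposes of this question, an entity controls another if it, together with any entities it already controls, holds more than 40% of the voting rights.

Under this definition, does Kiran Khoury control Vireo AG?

No

Kiran holds 48% of Caldera, so Kiran controls Caldera.
Caldera holds 68% of Oakfield, so Kiran controls Oakfield.
In Vireo, Kiran's side holds only 38%, not > 40%.
So Kiran does not control Vireo.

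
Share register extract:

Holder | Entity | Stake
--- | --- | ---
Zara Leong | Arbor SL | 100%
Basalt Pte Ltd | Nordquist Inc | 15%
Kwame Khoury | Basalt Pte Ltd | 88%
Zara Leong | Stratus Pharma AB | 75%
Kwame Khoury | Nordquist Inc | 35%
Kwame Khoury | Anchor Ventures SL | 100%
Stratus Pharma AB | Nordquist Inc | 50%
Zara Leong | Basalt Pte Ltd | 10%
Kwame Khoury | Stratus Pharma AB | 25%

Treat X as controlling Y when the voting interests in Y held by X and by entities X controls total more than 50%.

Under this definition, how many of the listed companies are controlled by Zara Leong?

2

Zara holds 75% of Stratus, so Zara controls Stratus.
Zara holds 100% of Arbor, so Zara controls Arbor.
No other company's threshold is met.
Zara controls 2 companies.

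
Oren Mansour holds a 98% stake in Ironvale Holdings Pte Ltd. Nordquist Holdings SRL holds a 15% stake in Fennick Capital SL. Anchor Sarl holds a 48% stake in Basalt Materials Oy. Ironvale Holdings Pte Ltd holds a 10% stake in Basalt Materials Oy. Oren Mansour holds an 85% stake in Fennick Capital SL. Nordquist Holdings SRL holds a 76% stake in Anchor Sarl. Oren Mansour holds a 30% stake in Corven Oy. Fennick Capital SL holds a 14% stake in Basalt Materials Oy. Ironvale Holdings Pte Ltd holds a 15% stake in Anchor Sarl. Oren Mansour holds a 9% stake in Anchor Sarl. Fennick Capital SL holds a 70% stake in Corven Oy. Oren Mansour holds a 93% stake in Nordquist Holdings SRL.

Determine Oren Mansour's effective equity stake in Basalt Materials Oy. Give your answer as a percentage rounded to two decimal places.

68.96%

Oren reaches Basalt along 6 paths.
Via Nordquist → Fennick: 93% × 15% × 14% = 1.953%.
Via Fennick: 85% × 14% = 11.9%.
Via Anchor: 9% × 48% = 4.32%.
Via Ironvale → Anchor: 98% × 15% × 48% = 7.056%.
Via Nordquist → Anchor: 93% × 76% × 48% = 33.9264%.
Via Ironvale: 98% × 10% = 9.8%.
Total: 1.953% + 11.9% + 4.32% + 7.056% + 33.9264% + 9.8% = 68.9554%.
Rounded: 68.96%.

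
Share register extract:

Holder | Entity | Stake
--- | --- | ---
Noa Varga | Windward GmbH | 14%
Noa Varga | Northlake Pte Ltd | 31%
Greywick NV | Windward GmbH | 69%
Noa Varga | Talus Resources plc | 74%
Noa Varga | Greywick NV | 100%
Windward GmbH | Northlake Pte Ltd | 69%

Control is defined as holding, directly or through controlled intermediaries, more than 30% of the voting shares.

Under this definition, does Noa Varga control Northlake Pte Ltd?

Yes

Noa holds 100% of Greywick, so Noa controls Greywick.
Noa and Greywick together hold 14% + 69% = 83% of Windward, so Noa controls Windward.
Noa and Windward together hold 31% + 69% = 100% of Northlake, so Noa controls Northlake.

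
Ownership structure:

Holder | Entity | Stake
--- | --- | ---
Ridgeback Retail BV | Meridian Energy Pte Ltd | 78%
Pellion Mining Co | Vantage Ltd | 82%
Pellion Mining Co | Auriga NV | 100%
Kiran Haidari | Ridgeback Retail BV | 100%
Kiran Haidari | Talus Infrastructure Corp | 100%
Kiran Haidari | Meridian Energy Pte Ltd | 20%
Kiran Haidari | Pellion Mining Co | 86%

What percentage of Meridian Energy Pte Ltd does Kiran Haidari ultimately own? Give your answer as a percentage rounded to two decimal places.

Kiran reaches Meridian along 2 paths.
Via Ridgeback: 100% × 78% = 78%.
Direct stake: 20% = 20%.
Total: 78% + 20% = 98%.
Rounded: 98.00%.

98.00%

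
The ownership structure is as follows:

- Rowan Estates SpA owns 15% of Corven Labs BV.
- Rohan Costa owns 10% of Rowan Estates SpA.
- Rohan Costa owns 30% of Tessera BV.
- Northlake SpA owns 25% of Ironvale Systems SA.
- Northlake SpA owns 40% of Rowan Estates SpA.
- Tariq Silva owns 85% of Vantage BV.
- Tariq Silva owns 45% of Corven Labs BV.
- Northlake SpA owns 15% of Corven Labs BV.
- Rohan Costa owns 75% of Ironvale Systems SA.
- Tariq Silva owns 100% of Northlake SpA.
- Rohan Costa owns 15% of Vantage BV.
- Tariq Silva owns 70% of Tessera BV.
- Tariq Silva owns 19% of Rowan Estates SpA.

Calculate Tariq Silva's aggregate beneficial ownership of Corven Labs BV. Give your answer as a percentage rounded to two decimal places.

Tariq reaches Corven along 4 paths.
Via Northlake: 100% × 15% = 15%.
Direct stake: 45% = 45%.
Via Rowan: 19% × 15% = 2.85%.
Via Northlake → Rowan: 100% × 40% × 15% = 6%.
Total: 15% + 45% + 2.85% + 6% = 68.85%.

68.85%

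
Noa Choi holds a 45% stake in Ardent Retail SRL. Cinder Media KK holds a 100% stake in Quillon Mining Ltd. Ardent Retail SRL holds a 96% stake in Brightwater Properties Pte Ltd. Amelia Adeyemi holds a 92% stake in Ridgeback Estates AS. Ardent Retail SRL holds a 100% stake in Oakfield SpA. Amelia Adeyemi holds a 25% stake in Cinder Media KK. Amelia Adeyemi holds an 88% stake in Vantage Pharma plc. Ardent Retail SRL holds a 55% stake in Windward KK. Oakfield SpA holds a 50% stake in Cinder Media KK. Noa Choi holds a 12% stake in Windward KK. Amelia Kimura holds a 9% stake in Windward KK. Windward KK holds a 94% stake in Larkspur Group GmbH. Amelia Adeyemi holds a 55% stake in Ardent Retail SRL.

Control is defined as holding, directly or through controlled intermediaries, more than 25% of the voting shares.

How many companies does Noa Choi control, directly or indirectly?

7

Noa holds 45% of Ardent, so Noa controls Ardent.
Ardent holds 100% of Oakfield, so Noa controls Oakfield.
Noa and Ardent together hold 12% + 55% = 67% of Windward, so Noa controls Windward.
Windward holds 94% of Larkspur, so Noa controls Larkspur.
Oakfield holds 50% of Cinder, so Noa controls Cinder.
Ardent holds 96% of Brightwater, so Noa controls Brightwater.
Cinder holds 100% of Quillon, so Noa controls Quillon.
No other company's threshold is met.
Noa controls 7 companies.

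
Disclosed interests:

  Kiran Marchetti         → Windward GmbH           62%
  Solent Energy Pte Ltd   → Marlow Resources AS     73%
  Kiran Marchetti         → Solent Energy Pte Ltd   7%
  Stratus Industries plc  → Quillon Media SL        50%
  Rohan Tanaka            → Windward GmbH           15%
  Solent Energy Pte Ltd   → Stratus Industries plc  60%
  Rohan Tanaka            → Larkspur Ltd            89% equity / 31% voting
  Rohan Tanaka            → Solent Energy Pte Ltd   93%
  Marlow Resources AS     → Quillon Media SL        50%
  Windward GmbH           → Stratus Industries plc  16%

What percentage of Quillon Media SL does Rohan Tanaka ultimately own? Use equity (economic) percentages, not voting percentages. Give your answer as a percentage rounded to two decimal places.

Rohan reaches Quillon along 3 paths.
Via Solent → Marlow: 93% × 73% × 50% = 33.945%.
Via Solent → Stratus: 93% × 60% × 50% = 27.9%.
Via Windward → Stratus: 15% × 16% × 50% = 1.2%.
Total: 33.945% + 27.9% + 1.2% = 63.045%.
Rounded: 63.05%.

63.05%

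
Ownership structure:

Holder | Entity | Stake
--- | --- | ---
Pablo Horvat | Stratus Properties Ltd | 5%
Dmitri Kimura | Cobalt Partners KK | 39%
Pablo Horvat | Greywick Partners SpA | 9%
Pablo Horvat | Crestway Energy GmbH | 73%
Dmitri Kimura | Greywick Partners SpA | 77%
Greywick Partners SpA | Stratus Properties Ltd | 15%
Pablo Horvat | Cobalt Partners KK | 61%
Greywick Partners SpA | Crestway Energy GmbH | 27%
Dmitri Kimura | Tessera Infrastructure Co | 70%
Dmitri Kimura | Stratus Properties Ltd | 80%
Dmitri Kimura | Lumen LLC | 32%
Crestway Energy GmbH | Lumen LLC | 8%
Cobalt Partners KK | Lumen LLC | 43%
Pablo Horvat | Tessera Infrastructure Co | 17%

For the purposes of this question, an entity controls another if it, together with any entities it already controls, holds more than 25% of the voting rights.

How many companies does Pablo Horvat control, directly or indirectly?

3

Pablo holds 61% of Cobalt, so Pablo controls Cobalt.
Pablo holds 73% of Crestway, so Pablo controls Crestway.
Cobalt and Crestway together hold 43% + 8% = 51% of Lumen, so Pablo controls Lumen.
No other company's threshold is met.
Pablo controls 3 companies.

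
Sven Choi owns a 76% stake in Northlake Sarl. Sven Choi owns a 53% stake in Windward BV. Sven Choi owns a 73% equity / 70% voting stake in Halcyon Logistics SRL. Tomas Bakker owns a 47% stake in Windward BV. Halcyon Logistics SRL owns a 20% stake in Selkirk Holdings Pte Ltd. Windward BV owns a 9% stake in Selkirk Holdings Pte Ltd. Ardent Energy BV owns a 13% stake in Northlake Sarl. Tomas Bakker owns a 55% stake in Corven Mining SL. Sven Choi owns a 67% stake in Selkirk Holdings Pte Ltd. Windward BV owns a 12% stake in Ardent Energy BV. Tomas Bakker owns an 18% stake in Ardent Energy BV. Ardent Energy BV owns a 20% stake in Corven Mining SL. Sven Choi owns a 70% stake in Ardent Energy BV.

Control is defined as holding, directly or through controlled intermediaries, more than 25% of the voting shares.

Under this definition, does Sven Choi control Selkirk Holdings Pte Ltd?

Sven holds 53% of Windward, so Sven controls Windward.
Sven holds 70% of Halcyon, so Sven controls Halcyon.
Sven and Windward and Halcyon together hold 67% + 9% + 20% = 96% of Selkirk, so Sven controls Selkirk.

Yes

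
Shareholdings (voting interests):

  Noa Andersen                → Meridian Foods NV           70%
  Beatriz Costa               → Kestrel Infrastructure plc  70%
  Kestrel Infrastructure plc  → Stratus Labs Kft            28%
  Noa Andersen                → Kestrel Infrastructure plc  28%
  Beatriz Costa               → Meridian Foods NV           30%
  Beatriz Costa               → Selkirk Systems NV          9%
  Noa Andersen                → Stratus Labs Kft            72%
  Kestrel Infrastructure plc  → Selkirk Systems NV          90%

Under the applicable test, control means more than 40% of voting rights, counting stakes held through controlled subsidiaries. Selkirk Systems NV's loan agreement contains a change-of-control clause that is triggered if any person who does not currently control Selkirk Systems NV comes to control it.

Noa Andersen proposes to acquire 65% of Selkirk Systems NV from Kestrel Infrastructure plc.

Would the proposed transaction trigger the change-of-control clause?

The purchase adds only to Noa's holdings (Kestrel's stake shrinks), so Noa is the only person who could newly come to control Selkirk.
Noa holds 70% of Meridian, so Noa controls Meridian.
Noa holds 72% of Stratus, so Noa controls Stratus.
Neither Noa nor any entity Noa controls holds any voting interest in Selkirk.
So before the transaction, Noa does not control Selkirk.
After the purchase, Noa holds 65% of Selkirk directly, and Kestrel's stake falls to 25%.
Noa holds 65% of Selkirk, so Noa controls Selkirk.
Noa did not control Selkirk before and does after, so the clause is triggered.

Yes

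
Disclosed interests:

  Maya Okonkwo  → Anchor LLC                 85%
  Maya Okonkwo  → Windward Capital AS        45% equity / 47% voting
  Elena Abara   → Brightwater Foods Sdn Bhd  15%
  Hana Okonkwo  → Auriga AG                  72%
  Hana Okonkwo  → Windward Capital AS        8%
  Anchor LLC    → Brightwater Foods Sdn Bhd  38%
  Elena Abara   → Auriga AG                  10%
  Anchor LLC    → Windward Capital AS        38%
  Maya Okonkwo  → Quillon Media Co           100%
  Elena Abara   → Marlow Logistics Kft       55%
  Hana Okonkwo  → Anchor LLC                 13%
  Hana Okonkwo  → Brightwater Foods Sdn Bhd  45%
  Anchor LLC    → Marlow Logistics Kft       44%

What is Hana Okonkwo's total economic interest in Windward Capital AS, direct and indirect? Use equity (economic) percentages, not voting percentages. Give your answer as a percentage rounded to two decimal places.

12.94%

Hana reaches Windward along 2 paths.
Direct stake: 8% = 8%.
Via Anchor: 13% × 38% = 4.94%.
Total: 8% + 4.94% = 12.94%.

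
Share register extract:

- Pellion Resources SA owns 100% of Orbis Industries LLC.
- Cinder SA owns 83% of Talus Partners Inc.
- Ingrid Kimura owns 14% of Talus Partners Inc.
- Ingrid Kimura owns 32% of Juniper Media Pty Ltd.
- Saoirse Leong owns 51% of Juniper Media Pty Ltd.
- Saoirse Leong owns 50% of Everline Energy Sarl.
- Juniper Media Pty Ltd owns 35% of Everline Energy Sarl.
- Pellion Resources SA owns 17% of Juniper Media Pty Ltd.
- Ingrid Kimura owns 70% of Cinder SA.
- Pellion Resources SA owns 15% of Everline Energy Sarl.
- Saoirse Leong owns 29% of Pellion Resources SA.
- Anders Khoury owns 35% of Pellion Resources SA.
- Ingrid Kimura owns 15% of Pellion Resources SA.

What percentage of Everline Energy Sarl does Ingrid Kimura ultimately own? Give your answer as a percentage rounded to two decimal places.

Ingrid reaches Everline along 3 paths.
Via Pellion: 15% × 15% = 2.25%.
Via Juniper: 32% × 35% = 11.2%.
Via Pellion → Juniper: 15% × 17% × 35% = 0.8925%.
Total: 2.25% + 11.2% + 0.8925% = 14.3425%.
Rounded: 14.34%.

14.34%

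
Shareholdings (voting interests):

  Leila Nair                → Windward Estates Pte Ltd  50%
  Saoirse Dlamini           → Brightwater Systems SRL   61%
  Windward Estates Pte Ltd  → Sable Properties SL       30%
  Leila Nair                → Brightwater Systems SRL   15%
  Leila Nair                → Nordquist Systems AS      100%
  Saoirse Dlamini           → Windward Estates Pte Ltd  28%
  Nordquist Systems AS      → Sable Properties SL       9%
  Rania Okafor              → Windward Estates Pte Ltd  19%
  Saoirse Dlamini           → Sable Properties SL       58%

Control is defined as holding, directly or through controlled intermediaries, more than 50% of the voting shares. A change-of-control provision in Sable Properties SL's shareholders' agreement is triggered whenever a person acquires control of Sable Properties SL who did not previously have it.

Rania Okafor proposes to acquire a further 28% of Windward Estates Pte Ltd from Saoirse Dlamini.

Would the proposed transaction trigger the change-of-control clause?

No

The purchase adds only to Rania's holdings (Saoirse's stake shrinks), so Rania is the only person who could newly come to control Sable.
Rania's largest direct stake is 19% in Windward, which does not meet the threshold, so Rania controls no company.
Neither Rania nor any entity Rania controls holds any voting interest in Sable.
So before the transaction, Rania does not control Sable.
After the purchase, Rania's direct stake in Windward rises to 19% + 28% = 47%, and Saoirse's stake falls to 0%.
Rania's side now holds 47% of Windward, not > 50%, so Rania still does not control Windward.
After the transaction, neither Rania nor any entity Rania controls holds a voting interest in Sable, so Rania still does not control it.
No new person acquires control, so the clause is not triggered.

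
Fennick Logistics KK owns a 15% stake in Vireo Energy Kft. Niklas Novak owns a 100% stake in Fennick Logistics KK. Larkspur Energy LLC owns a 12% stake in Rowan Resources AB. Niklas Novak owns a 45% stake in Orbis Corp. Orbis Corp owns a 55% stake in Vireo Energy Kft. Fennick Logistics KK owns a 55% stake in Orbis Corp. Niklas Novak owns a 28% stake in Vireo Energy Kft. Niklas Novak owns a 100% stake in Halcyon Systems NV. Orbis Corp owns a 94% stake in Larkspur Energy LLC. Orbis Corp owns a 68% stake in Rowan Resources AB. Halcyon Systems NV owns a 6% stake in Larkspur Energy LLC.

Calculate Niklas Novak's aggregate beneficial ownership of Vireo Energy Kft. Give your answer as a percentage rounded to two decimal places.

Niklas reaches Vireo along 4 paths.
Via Fennick: 100% × 15% = 15%.
Direct stake: 28% = 28%.
Via Orbis: 45% × 55% = 24.75%.
Via Fennick → Orbis: 100% × 55% × 55% = 30.25%.
Total: 15% + 28% + 24.75% + 30.25% = 98%.
Rounded: 98.00%.

98.00%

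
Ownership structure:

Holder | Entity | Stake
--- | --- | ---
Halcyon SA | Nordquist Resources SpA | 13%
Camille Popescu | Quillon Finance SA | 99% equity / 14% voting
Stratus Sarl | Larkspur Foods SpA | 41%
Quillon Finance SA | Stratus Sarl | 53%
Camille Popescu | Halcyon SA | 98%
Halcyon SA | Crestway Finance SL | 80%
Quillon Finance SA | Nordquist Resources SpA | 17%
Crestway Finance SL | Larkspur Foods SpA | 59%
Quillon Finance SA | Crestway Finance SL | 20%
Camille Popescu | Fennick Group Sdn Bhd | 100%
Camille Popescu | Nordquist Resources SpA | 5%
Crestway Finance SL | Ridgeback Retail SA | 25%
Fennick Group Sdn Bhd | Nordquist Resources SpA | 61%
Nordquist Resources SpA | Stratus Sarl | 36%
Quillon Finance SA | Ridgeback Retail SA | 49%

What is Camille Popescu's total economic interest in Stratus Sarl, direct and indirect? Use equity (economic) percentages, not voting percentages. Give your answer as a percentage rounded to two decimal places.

86.88%

Camille reaches Stratus along 5 paths.
Via Quillon: 99% × 53% = 52.47%.
Via Fennick → Nordquist: 100% × 61% × 36% = 21.96%.
Via Nordquist: 5% × 36% = 1.8%.
Via Halcyon → Nordquist: 98% × 13% × 36% = 4.5864%.
Via Quillon → Nordquist: 99% × 17% × 36% = 6.0588%.
Total: 52.47% + 21.96% + 1.8% + 4.5864% + 6.0588% = 86.8752%.
Rounded: 86.88%.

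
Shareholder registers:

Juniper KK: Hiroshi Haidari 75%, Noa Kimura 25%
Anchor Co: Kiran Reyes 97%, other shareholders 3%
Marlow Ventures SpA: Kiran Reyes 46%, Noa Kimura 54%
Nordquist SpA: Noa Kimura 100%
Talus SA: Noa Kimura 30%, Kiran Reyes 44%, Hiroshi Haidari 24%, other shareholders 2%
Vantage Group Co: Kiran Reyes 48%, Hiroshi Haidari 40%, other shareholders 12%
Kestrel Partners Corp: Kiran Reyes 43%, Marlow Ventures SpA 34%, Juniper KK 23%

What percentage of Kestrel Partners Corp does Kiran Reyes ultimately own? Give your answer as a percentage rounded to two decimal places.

58.64%

Kiran reaches Kestrel along 2 paths.
Direct stake: 43% = 43%.
Via Marlow: 46% × 34% = 15.64%.
Total: 43% + 15.64% = 58.64%.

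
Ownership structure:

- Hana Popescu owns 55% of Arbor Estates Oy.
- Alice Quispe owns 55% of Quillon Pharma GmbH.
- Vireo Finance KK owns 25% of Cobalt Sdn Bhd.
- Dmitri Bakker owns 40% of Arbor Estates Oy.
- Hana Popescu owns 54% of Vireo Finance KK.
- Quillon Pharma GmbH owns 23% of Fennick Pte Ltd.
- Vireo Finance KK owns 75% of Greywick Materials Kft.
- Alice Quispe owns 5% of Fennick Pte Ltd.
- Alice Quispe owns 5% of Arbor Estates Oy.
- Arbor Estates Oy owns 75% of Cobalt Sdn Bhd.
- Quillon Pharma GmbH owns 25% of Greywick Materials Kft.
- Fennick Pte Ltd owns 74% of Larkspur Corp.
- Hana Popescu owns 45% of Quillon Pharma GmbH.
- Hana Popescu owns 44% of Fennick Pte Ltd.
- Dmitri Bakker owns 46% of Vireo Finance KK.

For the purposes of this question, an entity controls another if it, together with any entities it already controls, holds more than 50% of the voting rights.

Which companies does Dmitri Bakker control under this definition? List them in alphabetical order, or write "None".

Dmitri's largest direct stake is 46% in Vireo, which does not meet the threshold.

None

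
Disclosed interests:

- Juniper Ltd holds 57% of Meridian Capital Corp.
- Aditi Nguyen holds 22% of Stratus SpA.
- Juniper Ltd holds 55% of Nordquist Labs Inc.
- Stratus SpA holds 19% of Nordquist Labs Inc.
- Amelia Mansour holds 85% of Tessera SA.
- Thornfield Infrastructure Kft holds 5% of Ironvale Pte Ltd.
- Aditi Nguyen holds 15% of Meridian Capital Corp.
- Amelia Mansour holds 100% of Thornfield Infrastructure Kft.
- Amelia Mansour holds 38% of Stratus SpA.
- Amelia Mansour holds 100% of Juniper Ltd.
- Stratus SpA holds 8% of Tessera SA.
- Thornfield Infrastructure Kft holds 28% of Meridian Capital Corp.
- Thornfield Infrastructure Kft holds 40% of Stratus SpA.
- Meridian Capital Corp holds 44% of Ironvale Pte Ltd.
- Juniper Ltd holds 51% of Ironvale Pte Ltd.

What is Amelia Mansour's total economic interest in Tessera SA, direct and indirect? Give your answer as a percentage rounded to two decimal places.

Amelia reaches Tessera along 3 paths.
Via Stratus: 38% × 8% = 3.04%.
Via Thornfield → Stratus: 100% × 40% × 8% = 3.2%.
Direct stake: 85% = 85%.
Total: 3.04% + 3.2% + 85% = 91.24%.

91.24%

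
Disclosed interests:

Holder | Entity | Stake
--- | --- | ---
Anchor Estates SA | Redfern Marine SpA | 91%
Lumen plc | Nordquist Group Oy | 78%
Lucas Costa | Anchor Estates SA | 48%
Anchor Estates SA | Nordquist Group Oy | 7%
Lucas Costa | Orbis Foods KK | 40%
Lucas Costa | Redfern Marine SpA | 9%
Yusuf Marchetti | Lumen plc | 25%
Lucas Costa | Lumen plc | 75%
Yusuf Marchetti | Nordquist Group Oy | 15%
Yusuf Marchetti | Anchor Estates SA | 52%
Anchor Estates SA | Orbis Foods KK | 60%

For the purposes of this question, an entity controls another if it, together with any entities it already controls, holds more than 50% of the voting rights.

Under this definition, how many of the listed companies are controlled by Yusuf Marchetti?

Yusuf holds 52% of Anchor, so Yusuf controls Anchor.
Anchor holds 91% of Redfern, so Yusuf controls Redfern.
Anchor holds 60% of Orbis, so Yusuf controls Orbis.
No other company's threshold is met.
Yusuf controls 3 companies.

3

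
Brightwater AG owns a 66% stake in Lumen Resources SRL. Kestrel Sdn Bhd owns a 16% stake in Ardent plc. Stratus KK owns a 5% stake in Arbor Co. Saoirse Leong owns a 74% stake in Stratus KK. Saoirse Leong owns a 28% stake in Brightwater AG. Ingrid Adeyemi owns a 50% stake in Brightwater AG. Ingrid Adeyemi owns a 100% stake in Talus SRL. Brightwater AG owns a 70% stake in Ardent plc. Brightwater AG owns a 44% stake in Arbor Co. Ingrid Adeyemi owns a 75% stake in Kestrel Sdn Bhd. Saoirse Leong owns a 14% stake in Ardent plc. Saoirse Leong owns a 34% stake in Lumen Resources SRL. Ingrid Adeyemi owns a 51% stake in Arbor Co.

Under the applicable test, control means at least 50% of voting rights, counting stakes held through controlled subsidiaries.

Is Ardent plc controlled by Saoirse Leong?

No

Saoirse holds 74% of Stratus, so Saoirse controls Stratus.
In Ardent, Saoirse's side holds only 14%, not ≥ 50%.
So Saoirse does not control Ardent.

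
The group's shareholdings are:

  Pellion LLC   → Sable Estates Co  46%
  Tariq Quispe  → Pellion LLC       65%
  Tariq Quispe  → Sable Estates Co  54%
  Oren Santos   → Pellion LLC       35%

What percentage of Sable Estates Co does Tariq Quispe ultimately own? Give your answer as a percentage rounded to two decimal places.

83.90%

Tariq reaches Sable along 2 paths.
Direct stake: 54% = 54%.
Via Pellion: 65% × 46% = 29.9%.
Total: 54% + 29.9% = 83.9%.
Rounded: 83.90%.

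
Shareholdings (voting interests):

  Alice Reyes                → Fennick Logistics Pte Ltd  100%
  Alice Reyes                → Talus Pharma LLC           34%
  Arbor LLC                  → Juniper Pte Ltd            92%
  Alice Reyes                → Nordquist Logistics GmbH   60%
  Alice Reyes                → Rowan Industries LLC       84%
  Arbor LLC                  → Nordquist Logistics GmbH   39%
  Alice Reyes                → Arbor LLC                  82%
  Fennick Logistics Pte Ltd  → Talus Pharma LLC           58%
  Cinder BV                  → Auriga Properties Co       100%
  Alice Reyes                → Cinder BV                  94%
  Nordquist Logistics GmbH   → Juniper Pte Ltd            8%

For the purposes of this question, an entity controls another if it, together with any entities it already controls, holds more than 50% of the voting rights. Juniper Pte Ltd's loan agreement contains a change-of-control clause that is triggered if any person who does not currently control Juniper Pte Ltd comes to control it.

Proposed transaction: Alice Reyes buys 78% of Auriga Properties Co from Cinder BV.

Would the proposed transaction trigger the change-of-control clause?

The purchase adds only to Alice's holdings (Cinder's stake shrinks), so Alice is the only person who could newly come to control Juniper.
Alice holds 82% of Arbor, so Alice controls Arbor.
Arbor and Alice together hold 39% + 60% = 99% of Nordquist, so Alice controls Nordquist.
Nordquist and Arbor together hold 8% + 92% = 100% of Juniper, so Alice controls Juniper.
So Alice already controls Juniper before the transaction.
After the purchase, Alice holds 78% of Auriga directly, and Cinder's stake falls to 22%.
Alice controlled Juniper already, so this is not a new person acquiring control; every other person's position is unchanged or reduced.
No new person acquires control, so the clause is not triggered.

No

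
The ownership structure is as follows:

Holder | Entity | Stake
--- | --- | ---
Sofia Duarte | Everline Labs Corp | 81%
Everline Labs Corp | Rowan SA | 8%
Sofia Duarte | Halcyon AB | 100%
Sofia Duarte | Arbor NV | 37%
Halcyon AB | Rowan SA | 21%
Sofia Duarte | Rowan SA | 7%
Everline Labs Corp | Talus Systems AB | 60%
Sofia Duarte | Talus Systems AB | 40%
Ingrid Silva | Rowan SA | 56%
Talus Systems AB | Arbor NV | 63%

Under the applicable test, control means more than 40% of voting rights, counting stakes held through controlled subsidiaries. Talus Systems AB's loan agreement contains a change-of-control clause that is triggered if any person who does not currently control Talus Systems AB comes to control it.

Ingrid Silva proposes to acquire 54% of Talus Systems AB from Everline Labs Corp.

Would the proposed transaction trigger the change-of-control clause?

Yes

The purchase adds only to Ingrid's holdings (Everline's stake shrinks), so Ingrid is the only person who could newly come to control Talus.
Ingrid holds 56% of Rowan, so Ingrid controls Rowan.
Neither Ingrid nor any entity Ingrid controls holds any voting interest in Talus.
So before the transaction, Ingrid does not control Talus.
After the purchase, Ingrid holds 54% of Talus directly, and Everline's stake falls to 6%.
Ingrid holds 54% of Talus, so Ingrid controls Talus.
Ingrid did not control Talus before and does after, so the clause is triggered.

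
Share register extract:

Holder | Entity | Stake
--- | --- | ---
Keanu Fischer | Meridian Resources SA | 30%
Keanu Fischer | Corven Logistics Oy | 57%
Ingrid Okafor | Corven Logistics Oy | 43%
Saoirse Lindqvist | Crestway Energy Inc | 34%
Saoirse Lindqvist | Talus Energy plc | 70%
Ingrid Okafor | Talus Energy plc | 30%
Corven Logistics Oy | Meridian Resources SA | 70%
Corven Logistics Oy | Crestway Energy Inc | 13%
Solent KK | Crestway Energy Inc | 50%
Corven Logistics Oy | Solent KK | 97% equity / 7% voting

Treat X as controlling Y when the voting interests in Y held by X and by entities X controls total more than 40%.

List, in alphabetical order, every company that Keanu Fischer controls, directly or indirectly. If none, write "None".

Keanu holds 57% of Corven, so Keanu controls Corven.
Corven and Keanu together hold 70% + 30% = 100% of Meridian, so Keanu controls Meridian.
No other company's threshold is met.

Corven Logistics Oy, Meridian Resources SA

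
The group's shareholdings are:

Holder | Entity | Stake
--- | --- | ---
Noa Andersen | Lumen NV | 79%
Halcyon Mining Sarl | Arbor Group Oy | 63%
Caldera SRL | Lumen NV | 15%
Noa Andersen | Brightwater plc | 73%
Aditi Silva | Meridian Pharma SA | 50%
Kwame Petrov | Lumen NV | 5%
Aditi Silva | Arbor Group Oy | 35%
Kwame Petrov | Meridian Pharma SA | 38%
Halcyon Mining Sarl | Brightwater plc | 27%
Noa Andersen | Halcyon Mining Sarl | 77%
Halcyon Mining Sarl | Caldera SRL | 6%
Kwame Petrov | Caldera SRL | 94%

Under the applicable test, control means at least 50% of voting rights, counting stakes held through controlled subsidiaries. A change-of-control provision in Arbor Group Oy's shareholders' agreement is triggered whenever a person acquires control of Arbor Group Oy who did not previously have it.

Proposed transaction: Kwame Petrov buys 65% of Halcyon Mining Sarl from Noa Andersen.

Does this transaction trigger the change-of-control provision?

The purchase adds only to Kwame's holdings (Noa's stake shrinks), so Kwame is the only person who could newly come to control Arbor.
Kwame holds 94% of Caldera, so Kwame controls Caldera.
Neither Kwame nor any entity Kwame controls holds any voting interest in Arbor.
So before the transaction, Kwame does not control Arbor.
After the purchase, Kwame holds 65% of Halcyon directly, and Noa's stake falls to 12%.
Kwame holds 65% of Halcyon, so Kwame controls Halcyon.
Halcyon holds 63% of Arbor, so Kwame controls Arbor.
Kwame did not control Arbor before and does after, so the clause is triggered.

Yes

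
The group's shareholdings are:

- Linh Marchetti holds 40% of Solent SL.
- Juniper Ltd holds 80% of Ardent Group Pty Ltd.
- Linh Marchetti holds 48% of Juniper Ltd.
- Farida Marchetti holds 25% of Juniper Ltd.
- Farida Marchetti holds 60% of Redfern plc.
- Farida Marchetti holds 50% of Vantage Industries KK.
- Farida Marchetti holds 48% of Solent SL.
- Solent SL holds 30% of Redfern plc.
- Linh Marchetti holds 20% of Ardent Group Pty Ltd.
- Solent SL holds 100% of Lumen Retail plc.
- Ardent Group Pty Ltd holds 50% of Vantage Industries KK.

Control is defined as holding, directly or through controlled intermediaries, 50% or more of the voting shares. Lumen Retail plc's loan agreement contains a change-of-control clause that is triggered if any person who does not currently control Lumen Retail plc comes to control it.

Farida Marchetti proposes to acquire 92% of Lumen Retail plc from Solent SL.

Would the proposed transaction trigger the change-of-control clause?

Yes

The purchase adds only to Farida's holdings (Solent's stake shrinks), so Farida is the only person who could newly come to control Lumen.
Farida holds 60% of Redfern, so Farida controls Redfern.
Farida holds 50% of Vantage, so Farida controls Vantage.
Neither Farida nor any entity Farida controls holds any voting interest in Lumen.
So before the transaction, Farida does not control Lumen.
After the purchase, Farida holds 92% of Lumen directly, and Solent's stake falls to 8%.
Farida holds 92% of Lumen, so Farida controls Lumen.
Farida did not control Lumen before and does after, so the clause is triggered.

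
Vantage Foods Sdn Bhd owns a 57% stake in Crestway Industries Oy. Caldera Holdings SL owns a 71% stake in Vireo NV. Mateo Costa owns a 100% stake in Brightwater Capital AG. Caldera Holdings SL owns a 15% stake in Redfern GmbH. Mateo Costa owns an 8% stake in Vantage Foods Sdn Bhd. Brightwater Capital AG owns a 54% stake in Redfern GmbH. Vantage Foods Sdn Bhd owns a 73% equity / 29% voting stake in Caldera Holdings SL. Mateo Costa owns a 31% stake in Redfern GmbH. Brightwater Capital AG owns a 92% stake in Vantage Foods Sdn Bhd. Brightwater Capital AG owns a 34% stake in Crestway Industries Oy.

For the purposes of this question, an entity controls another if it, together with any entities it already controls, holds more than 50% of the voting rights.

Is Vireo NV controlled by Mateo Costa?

Mateo holds 100% of Brightwater, so Mateo controls Brightwater.
Mateo and Brightwater together hold 8% + 92% = 100% of Vantage, so Mateo controls Vantage.
Brightwater and Vantage together hold 34% + 57% = 91% of Crestway, so Mateo controls Crestway.
Mateo and Brightwater together hold 31% + 54% = 85% of Redfern, so Mateo controls Redfern.
Neither Mateo nor any entity Mateo controls holds any voting interest in Vireo.
So Mateo does not control Vireo.

No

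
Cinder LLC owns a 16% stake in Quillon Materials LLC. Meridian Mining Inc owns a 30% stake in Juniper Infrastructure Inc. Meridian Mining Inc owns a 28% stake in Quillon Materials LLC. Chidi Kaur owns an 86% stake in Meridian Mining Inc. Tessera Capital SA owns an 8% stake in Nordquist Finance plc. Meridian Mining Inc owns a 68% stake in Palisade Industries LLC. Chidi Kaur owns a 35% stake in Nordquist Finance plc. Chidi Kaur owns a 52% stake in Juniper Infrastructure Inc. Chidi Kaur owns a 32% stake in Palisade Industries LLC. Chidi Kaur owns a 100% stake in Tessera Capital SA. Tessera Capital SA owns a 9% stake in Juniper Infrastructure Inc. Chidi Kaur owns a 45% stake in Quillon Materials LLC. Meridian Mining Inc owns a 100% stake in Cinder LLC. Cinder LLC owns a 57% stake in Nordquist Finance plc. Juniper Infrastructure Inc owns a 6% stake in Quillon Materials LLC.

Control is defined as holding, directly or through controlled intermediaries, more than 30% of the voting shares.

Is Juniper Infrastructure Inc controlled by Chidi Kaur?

Yes

Chidi holds 100% of Tessera, so Chidi controls Tessera.
Chidi holds 86% of Meridian, so Chidi controls Meridian.
Meridian and Chidi and Tessera together hold 30% + 52% + 9% = 91% of Juniper, so Chidi controls Juniper.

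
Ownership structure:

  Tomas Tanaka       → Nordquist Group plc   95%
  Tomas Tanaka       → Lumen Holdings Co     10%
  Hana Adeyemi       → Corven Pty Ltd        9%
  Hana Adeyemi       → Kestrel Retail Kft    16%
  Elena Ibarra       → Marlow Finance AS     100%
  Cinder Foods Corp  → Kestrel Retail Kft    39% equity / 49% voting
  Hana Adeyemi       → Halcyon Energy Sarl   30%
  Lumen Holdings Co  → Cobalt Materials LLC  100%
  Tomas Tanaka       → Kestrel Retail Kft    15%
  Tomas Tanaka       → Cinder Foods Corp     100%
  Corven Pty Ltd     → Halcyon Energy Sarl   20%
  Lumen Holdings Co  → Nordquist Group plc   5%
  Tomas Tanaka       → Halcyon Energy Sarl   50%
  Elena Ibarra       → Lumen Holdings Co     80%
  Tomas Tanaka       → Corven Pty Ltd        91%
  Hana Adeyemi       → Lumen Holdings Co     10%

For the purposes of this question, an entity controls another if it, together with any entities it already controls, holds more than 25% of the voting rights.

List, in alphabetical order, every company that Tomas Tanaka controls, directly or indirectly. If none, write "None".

Cinder Foods Corp, Corven Pty Ltd, Halcyon Energy Sarl, Kestrel Retail Kft, Nordquist Group plc

Tomas holds 100% of Cinder, so Tomas controls Cinder.
Tomas holds 91% of Corven, so Tomas controls Corven.
Tomas and Cinder together hold 15% + 49% = 64% of Kestrel, so Tomas controls Kestrel.
Corven and Tomas together hold 20% + 50% = 70% of Halcyon, so Tomas controls Halcyon.
Tomas holds 95% of Nordquist, so Tomas controls Nordquist.
No other company's threshold is met.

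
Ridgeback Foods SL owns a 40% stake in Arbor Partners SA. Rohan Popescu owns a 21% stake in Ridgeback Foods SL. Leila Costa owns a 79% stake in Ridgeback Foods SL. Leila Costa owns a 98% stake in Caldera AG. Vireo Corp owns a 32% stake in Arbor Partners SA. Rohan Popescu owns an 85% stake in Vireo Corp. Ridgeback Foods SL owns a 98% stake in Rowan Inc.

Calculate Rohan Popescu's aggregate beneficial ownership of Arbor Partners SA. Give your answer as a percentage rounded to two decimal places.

Rohan reaches Arbor along 2 paths.
Via Ridgeback: 21% × 40% = 8.4%.
Via Vireo: 85% × 32% = 27.2%.
Total: 8.4% + 27.2% = 35.6%.
Rounded: 35.60%.

35.60%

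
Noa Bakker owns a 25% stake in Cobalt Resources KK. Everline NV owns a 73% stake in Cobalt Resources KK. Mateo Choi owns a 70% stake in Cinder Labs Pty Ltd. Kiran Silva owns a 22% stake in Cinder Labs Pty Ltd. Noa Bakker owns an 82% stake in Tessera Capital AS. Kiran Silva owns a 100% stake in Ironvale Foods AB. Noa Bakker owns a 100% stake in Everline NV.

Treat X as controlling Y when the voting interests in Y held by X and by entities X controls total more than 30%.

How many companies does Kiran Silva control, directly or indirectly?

Kiran holds 100% of Ironvale, so Kiran controls Ironvale.
No other company's threshold is met.
Kiran controls 1 company.

1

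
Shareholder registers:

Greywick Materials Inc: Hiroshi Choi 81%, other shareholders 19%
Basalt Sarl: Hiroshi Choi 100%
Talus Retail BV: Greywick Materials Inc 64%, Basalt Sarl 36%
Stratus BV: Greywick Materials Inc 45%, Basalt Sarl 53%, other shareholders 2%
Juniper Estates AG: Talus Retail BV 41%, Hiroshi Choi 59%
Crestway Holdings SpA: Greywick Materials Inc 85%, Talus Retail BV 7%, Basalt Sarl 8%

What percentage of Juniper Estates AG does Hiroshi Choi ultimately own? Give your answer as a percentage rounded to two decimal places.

95.01%

Hiroshi reaches Juniper along 3 paths.
Via Greywick → Talus: 81% × 64% × 41% = 21.2544%.
Via Basalt → Talus: 100% × 36% × 41% = 14.76%.
Direct stake: 59% = 59%.
Total: 21.2544% + 14.76% + 59% = 95.0144%.
Rounded: 95.01%.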